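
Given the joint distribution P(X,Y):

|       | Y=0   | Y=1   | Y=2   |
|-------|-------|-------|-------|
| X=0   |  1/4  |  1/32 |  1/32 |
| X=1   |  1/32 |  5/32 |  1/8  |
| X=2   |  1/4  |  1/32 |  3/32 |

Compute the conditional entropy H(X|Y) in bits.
1.2742 bits

H(X|Y) = H(X,Y) - H(Y)

H(X,Y) = -Σ_{x,y} P(x,y) log₂ P(x,y). Per-cell terms -P(x,y)·log₂P(x,y):
  X=0: 0.50000, 0.15625, 0.15625
  X=1: 0.15625, 0.41845, 0.37500
  X=2: 0.50000, 0.15625, 0.32016
Sum of the 9 terms: H(X,Y) = 2.7386 bits

Marginal of Y (column sums):
  P(Y=0) = 1/4 + 1/32 + 1/4 = 17/32
  P(Y=1) = 1/32 + 5/32 + 1/32 = 7/32
  P(Y=2) = 1/32 + 1/8 + 3/32 = 1/4
H(Y) = -[(17/32)·log₂(17/32) + (7/32)·log₂(7/32) + (1/4)·log₂(1/4)]
  = 0.48479 + 0.47964 + 0.50000 = 1.4644 bits

H(X|Y) = H(X,Y) - H(Y) = 2.7386 - 1.4644 = 1.2742 bits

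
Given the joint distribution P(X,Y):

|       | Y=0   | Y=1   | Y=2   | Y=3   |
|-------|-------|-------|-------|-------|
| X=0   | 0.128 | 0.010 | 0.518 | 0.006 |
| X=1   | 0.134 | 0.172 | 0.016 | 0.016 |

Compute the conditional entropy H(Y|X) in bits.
1.0753 bits

H(Y|X) = H(X,Y) - H(X)

H(X,Y) = -Σ_{x,y} P(x,y) log₂ P(x,y). Per-cell terms -P(x,y)·log₂P(x,y):
  X=0: 0.37962, 0.06644, 0.49157, 0.04428
  X=1: 0.38856, 0.43680, 0.09545, 0.09545
Sum of the 8 terms: H(X,Y) = 1.9982 bits

Marginal of X (row sums):
  P(X=0) = 0.128 + 0.010 + 0.518 + 0.006 = 0.662
  P(X=1) = 0.134 + 0.172 + 0.016 + 0.016 = 0.338
H(X) = -[0.662·log₂(0.662) + 0.338·log₂(0.338)]
  = 0.39395 + 0.52894 = 0.9229 bits

H(Y|X) = H(X,Y) - H(X) = 1.9982 - 0.9229 = 1.0753 bits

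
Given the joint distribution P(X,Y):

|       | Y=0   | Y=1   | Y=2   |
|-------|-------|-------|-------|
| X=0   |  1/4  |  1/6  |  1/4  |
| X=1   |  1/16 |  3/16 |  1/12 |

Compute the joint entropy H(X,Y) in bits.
2.4324 bits

H(X,Y) = -Σ_{x,y} P(x,y) log₂ P(x,y). Per-cell terms -P(x,y)·log₂P(x,y):
  X=0: 0.50000, 0.43083, 0.50000
  X=1: 0.25000, 0.45282, 0.29875
Sum of the 6 terms: H(X,Y) = 2.4324 bits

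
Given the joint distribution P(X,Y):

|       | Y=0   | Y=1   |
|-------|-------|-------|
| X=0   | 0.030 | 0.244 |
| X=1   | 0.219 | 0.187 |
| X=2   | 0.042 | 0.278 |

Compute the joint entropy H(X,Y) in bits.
2.2860 bits

H(X,Y) = -Σ_{x,y} P(x,y) log₂ P(x,y). Per-cell terms -P(x,y)·log₂P(x,y):
  X=0: 0.1518, 0.4966
  X=1: 0.4798, 0.4523
  X=2: 0.1921, 0.5134
Sum of the 6 terms: H(X,Y) = 2.2860 bits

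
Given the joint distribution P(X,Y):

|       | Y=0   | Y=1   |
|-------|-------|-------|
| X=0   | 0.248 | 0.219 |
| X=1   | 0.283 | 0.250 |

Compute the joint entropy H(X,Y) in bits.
1.9941 bits

H(X,Y) = -Σ_{x,y} P(x,y) log₂ P(x,y). Per-cell terms -P(x,y)·log₂P(x,y):
  X=0: 0.4989, 0.4798
  X=1: 0.5154, 0.5000
Sum of the 4 terms: H(X,Y) = 1.9941 bits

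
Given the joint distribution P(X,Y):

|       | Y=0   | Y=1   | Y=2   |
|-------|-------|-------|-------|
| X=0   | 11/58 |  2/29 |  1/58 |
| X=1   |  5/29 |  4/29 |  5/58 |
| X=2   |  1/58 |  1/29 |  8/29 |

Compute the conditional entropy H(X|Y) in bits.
1.1834 bits

H(X|Y) = H(X,Y) - H(Y)

H(X,Y) = -Σ_{x,y} P(x,y) log₂ P(x,y). Per-cell terms -P(x,y)·log₂P(x,y):
  X=0: 0.45490, 0.26607, 0.10100
  X=1: 0.43725, 0.39420, 0.30483
  X=2: 0.10100, 0.16752, 0.51255
Sum of the 9 terms: H(X,Y) = 2.7393 bits

Marginal of Y (column sums):
  P(Y=0) = 11/58 + 5/29 + 1/58 = 11/29
  P(Y=1) = 2/29 + 4/29 + 1/29 = 7/29
  P(Y=2) = 1/58 + 5/58 + 8/29 = 11/29
H(Y) = -[(11/29)·log₂(11/29) + (7/29)·log₂(7/29) + (11/29)·log₂(11/29)]
  = 0.53048 + 0.49498 + 0.53048 = 1.5559 bits

H(X|Y) = H(X,Y) - H(Y) = 2.7393 - 1.5559 = 1.1834 bits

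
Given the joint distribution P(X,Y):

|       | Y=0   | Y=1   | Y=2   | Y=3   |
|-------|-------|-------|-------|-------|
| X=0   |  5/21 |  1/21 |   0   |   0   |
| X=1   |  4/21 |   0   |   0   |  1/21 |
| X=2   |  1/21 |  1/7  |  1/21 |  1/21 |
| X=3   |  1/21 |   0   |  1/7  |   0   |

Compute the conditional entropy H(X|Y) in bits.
1.2826 bits

H(X|Y) = H(X,Y) - H(Y)

H(X,Y) = -Σ_{x,y} P(x,y) log₂ P(x,y). Per-cell terms -P(x,y)·log₂P(x,y):
  X=0: 0.49295, 0.20916, 0.00000, 0.00000
  X=1: 0.45568, 0.00000, 0.00000, 0.20916
  X=2: 0.20916, 0.40105, 0.20916, 0.20916
  X=3: 0.20916, 0.00000, 0.40105, 0.00000
  (cells with P = 0 contribute 0)
Sum of the 16 terms: H(X,Y) = 3.0057 bits

Marginal of Y (column sums):
  P(Y=0) = 5/21 + 4/21 + 1/21 + 1/21 = 11/21
  P(Y=1) = 1/21 + 0 + 1/7 + 0 = 4/21
  P(Y=2) = 0 + 0 + 1/21 + 1/7 = 4/21
  P(Y=3) = 0 + 1/21 + 1/21 + 0 = 2/21
H(Y) = -[(11/21)·log₂(11/21) + (4/21)·log₂(4/21) + (4/21)·log₂(4/21) + (2/21)·log₂(2/21)]
  = 0.48865 + 0.45568 + 0.45568 + 0.32308 = 1.7231 bits

H(X|Y) = H(X,Y) - H(Y) = 3.0057 - 1.7231 = 1.2826 bits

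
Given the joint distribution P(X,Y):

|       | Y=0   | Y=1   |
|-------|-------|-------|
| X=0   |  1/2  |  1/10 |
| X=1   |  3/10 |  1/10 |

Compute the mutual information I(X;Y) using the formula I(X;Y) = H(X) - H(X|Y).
0.0074 bits

I(X;Y) = H(X) - H(X|Y)

Marginal of X (row sums):
  P(X=0) = 1/2 + 1/10 = 3/5
  P(X=1) = 3/10 + 1/10 = 2/5
H(X) = -[(3/5)·log₂(3/5) + (2/5)·log₂(2/5)]
  = 0.442179 + 0.528771 = 0.97095 bits

Marginal of Y (column sums):
  P(Y=0) = 1/2 + 3/10 = 4/5
  P(Y=1) = 1/10 + 1/10 = 1/5
H(X|Y) = Σ_y P(y)·H(X|Y=y):
  Y=0: P(Y=0) = 4/5, P(X|Y=0) = (5/8, 3/8) → H(X|Y=0) = 0.954434
  Y=1: P(Y=1) = 1/5, P(X|Y=1) = (1/2, 1/2) → H(X|Y=1) = 1.000000
H(X|Y) = (4/5)·0.954434 + (1/5)·1.000000 = 0.96355 bits

I(X;Y) = H(X) - H(X|Y) = 0.97095 - 0.96355 = 0.0074 bits

Cross-check via I(X;Y) = H(X) + H(Y) - H(X,Y): computing H(Y) from the column sums and H(X,Y) from the 4 cells in the same way gives H(Y) = 0.72193 bits and H(X,Y) = 1.68548 bits, so
I(X;Y) = 0.97095 + 0.72193 - 1.68548 = 0.0074 bits ✓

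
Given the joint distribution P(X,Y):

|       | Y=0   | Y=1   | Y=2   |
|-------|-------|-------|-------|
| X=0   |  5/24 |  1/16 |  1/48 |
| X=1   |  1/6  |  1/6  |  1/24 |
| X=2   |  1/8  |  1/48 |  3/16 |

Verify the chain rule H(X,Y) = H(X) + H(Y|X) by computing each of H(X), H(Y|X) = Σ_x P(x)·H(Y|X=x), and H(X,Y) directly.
H(X) = 1.5774 bits, H(Y|X) = 1.2573 bits, H(X,Y) = 2.8347 bits

Marginal of X (row sums):
  P(X=0) = 5/24 + 1/16 + 1/48 = 7/24
  P(X=1) = 1/6 + 1/6 + 1/24 = 3/8
  P(X=2) = 1/8 + 1/48 + 3/16 = 1/3
H(X) = -[(7/24)·log₂(7/24) + (3/8)·log₂(3/8) + (1/3)·log₂(1/3)]
  = 0.51847 + 0.53064 + 0.52832 = 1.5774 bits

H(Y|X) = Σ_x P(x)·H(Y|X=x):
  X=0: P(X=0) = 7/24, P(Y|X=0) = (5/7, 3/14, 1/14) → H(Y|X=0) = 1.09491
  X=1: P(X=1) = 3/8, P(Y|X=1) = (4/9, 4/9, 1/9) → H(Y|X=1) = 1.39215
  X=2: P(X=2) = 1/3, P(Y|X=2) = (3/8, 1/16, 9/16) → H(Y|X=2) = 1.24756
H(Y|X) = (7/24)·1.09491 + (3/8)·1.39215 + (1/3)·1.24756 = 1.2573 bits

H(X,Y) = -Σ_{x,y} P(x,y) log₂ P(x,y). Per-cell terms -P(x,y)·log₂P(x,y):
  X=0: 0.47147, 0.25000, 0.11635
  X=1: 0.43083, 0.43083, 0.19104
  X=2: 0.37500, 0.11635, 0.45282
Sum of the 9 terms: H(X,Y) = 2.8347 bits

Chain rule check:
  H(X) + H(Y|X) = 1.5774 + 1.2573 = 2.8347 bits
  H(X,Y) = 2.8347 bits
✓ Chain rule verified.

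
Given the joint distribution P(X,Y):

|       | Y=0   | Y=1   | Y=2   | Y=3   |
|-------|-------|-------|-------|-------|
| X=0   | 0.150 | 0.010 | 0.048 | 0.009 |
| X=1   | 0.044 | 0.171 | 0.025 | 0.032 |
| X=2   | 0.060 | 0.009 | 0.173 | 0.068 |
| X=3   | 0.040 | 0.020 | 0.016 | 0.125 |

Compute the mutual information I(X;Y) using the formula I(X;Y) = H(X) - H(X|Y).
0.5172 bits

I(X;Y) = H(X) - H(X|Y)

Marginal of X (row sums):
  P(X=0) = 0.150 + 0.010 + 0.048 + 0.009 = 0.217
  P(X=1) = 0.044 + 0.171 + 0.025 + 0.032 = 0.272
  P(X=2) = 0.060 + 0.009 + 0.173 + 0.068 = 0.310
  P(X=3) = 0.040 + 0.020 + 0.016 + 0.125 = 0.201
H(X) = -[0.217·log₂(0.217) + 0.272·log₂(0.272) + 0.310·log₂(0.310) + 0.201·log₂(0.201)]
  = 0.4783 + 0.5109 + 0.5238 + 0.4653 = 1.9783 bits

Marginal of Y (column sums):
  P(Y=0) = 0.150 + 0.044 + 0.060 + 0.040 = 0.294
  P(Y=1) = 0.010 + 0.171 + 0.009 + 0.020 = 0.210
  P(Y=2) = 0.048 + 0.025 + 0.173 + 0.016 = 0.262
  P(Y=3) = 0.009 + 0.032 + 0.068 + 0.125 = 0.234
H(X|Y) = Σ_y P(y)·H(X|Y=y):
  Y=0: P(Y=0) = 0.294, P(X|Y=0) = (25/49, 22/147, 10/49, 20/147) → H(X|Y=0) = 1.7649
  Y=1: P(Y=1) = 0.210, P(X|Y=1) = (1/21, 57/70, 3/70, 2/21) → H(X|Y=1) = 0.9683
  Y=2: P(Y=2) = 0.262, P(X|Y=2) = (24/131, 25/262, 173/262, 8/131) → H(X|Y=2) = 1.4137
  Y=3: P(Y=3) = 0.234, P(X|Y=3) = (1/26, 16/117, 34/117, 125/234) → H(X|Y=3) = 1.5746
H(X|Y) = 0.294·1.7649 + 0.210·0.9683 + 0.262·1.4137 + 0.234·1.5746 = 1.4611 bits

I(X;Y) = H(X) - H(X|Y) = 1.9783 - 1.4611 = 0.5172 bits

Cross-check via I(X;Y) = H(X) + H(Y) - H(X,Y): computing H(Y) from the column sums and H(X,Y) from the 16 cells in the same way gives H(Y) = 1.9887 bits and H(X,Y) = 3.4498 bits, so
I(X;Y) = 1.9783 + 1.9887 - 3.4498 = 0.5172 bits ✓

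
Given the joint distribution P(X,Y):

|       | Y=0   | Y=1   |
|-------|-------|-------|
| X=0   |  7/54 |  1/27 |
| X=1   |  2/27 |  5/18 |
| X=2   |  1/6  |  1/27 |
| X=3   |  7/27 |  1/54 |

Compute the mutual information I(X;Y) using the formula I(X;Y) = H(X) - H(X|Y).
0.3248 bits

I(X;Y) = H(X) - H(X|Y)

Marginal of X (row sums):
  P(X=0) = 7/54 + 1/27 = 1/6
  P(X=1) = 2/27 + 5/18 = 19/54
  P(X=2) = 1/6 + 1/27 = 11/54
  P(X=3) = 7/27 + 1/54 = 5/18
H(X) = -[(1/6)·log₂(1/6) + (19/54)·log₂(19/54) + (11/54)·log₂(11/54) + (5/18)·log₂(5/18)]
  = 0.430827 + 0.530227 + 0.467593 + 0.513332 = 1.941979 bits

Marginal of Y (column sums):
  P(Y=0) = 7/54 + 2/27 + 1/6 + 7/27 = 17/27
  P(Y=1) = 1/27 + 5/18 + 1/27 + 1/54 = 10/27
H(X|Y) = Σ_y P(y)·H(X|Y=y):
  Y=0: P(Y=0) = 17/27, P(X|Y=0) = (7/34, 2/17, 9/34, 7/17) → H(X|Y=0) = 1.867352
  Y=1: P(Y=1) = 10/27, P(X|Y=1) = (1/10, 3/4, 1/10, 1/20) → H(X|Y=1) = 1.191760
H(X|Y) = (17/27)·1.867352 + (10/27)·1.191760 = 1.617133 bits

I(X;Y) = H(X) - H(X|Y) = 1.941979 - 1.617133 = 0.3248 bits

Cross-check via I(X;Y) = H(X) + H(Y) - H(X,Y): computing H(Y) from the column sums and H(X,Y) from the 8 cells in the same way gives H(Y) = 0.950956 bits and H(X,Y) = 2.568089 bits, so
I(X;Y) = 1.941979 + 0.950956 - 2.568089 = 0.3248 bits ✓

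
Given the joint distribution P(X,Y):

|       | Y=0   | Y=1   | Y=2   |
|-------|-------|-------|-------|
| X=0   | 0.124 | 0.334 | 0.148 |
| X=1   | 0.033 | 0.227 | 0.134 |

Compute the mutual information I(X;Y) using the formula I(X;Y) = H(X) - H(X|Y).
0.0232 bits

I(X;Y) = H(X) - H(X|Y)

Marginal of X (row sums):
  P(X=0) = 0.124 + 0.334 + 0.148 = 0.606
  P(X=1) = 0.033 + 0.227 + 0.134 = 0.394
H(X) = -[0.606·log₂(0.606) + 0.394·log₂(0.394)]
  = 0.43790 + 0.52943 = 0.96733 bits

Marginal of Y (column sums):
  P(Y=0) = 0.124 + 0.033 = 0.157
  P(Y=1) = 0.334 + 0.227 = 0.561
  P(Y=2) = 0.148 + 0.134 = 0.282
H(X|Y) = Σ_y P(y)·H(X|Y=y):
  Y=0: P(Y=0) = 0.157, P(X|Y=0) = (124/157, 33/157) → H(X|Y=0) = 0.74185
  Y=1: P(Y=1) = 0.561, P(X|Y=1) = (334/561, 227/561) → H(X|Y=1) = 0.97360
  Y=2: P(Y=2) = 0.282, P(X|Y=2) = (74/141, 67/141) → H(X|Y=2) = 0.99822
H(X|Y) = 0.157·0.74185 + 0.561·0.97360 + 0.282·0.99822 = 0.94416 bits

I(X;Y) = H(X) - H(X|Y) = 0.96733 - 0.94416 = 0.0232 bits

Cross-check via I(X;Y) = H(X) + H(Y) - H(X,Y): computing H(Y) from the column sums and H(X,Y) from the 6 cells in the same way gives H(Y) = 1.40220 bits and H(X,Y) = 2.34636 bits, so
I(X;Y) = 0.96733 + 1.40220 - 2.34636 = 0.0232 bits ✓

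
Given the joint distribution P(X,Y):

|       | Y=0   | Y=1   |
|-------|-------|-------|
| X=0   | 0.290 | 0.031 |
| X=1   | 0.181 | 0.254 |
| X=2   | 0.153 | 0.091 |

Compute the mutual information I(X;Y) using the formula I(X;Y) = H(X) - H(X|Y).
0.1495 bits

I(X;Y) = H(X) - H(X|Y)

Marginal of X (row sums):
  P(X=0) = 0.290 + 0.031 = 0.321
  P(X=1) = 0.181 + 0.254 = 0.435
  P(X=2) = 0.153 + 0.091 = 0.244
H(X) = -[0.321·log₂(0.321) + 0.435·log₂(0.435) + 0.244·log₂(0.244)]
  = 0.526233 + 0.522397 + 0.496551 = 1.545181 bits

Marginal of Y (column sums):
  P(Y=0) = 0.290 + 0.181 + 0.153 = 0.624
  P(Y=1) = 0.031 + 0.254 + 0.091 = 0.376
H(X|Y) = Σ_y P(y)·H(X|Y=y):
  Y=0: P(Y=0) = 0.624, P(X|Y=0) = (145/312, 181/624, 51/208) → H(X|Y=0) = 1.528950
  Y=1: P(Y=1) = 0.376, P(X|Y=1) = (31/376, 127/188, 91/376) → H(X|Y=1) = 1.174495
H(X|Y) = 0.624·1.528950 + 0.376·1.174495 = 1.395675 bits

I(X;Y) = H(X) - H(X|Y) = 1.545181 - 1.395675 = 0.1495 bits

Cross-check via I(X;Y) = H(X) + H(Y) - H(X,Y): computing H(Y) from the column sums and H(X,Y) from the 6 cells in the same way gives H(Y) = 0.955168 bits and H(X,Y) = 2.350843 bits, so
I(X;Y) = 1.545181 + 0.955168 - 2.350843 = 0.1495 bits ✓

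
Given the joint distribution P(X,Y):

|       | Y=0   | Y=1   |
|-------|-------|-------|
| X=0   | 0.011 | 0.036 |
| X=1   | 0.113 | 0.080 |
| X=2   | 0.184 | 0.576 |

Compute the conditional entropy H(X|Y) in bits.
0.9081 bits

H(X|Y) = H(X,Y) - H(Y)

H(X,Y) = -Σ_{x,y} P(x,y) log₂ P(x,y). Per-cell terms -P(x,y)·log₂P(x,y):
  X=0: 0.071570, 0.172651
  X=1: 0.355453, 0.291508
  X=2: 0.449369, 0.458415
Sum of the 6 terms: H(X,Y) = 1.79897 bits

Marginal of Y (column sums):
  P(Y=0) = 0.011 + 0.113 + 0.184 = 0.308
  P(Y=1) = 0.036 + 0.080 + 0.576 = 0.692
H(Y) = -[0.308·log₂(0.308) + 0.692·log₂(0.692)]
  = 0.523291 + 0.367560 = 0.89085 bits

H(X|Y) = H(X,Y) - H(Y) = 1.79897 - 0.89085 = 0.9081 bits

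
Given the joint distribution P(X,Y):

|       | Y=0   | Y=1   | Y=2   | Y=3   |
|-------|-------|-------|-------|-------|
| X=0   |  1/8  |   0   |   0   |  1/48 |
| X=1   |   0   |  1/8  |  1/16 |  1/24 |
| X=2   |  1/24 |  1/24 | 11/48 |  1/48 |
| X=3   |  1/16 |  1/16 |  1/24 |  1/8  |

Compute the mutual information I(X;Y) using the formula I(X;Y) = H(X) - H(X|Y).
0.5540 bits

I(X;Y) = H(X) - H(X|Y)

Marginal of X (row sums):
  P(X=0) = 1/8 + 0 + 0 + 1/48 = 7/48
  P(X=1) = 0 + 1/8 + 1/16 + 1/24 = 11/48
  P(X=2) = 1/24 + 1/24 + 11/48 + 1/48 = 1/3
  P(X=3) = 1/16 + 1/16 + 1/24 + 1/8 = 7/24
H(X) = -[(7/48)·log₂(7/48) + (11/48)·log₂(11/48) + (1/3)·log₂(1/3) + (7/24)·log₂(7/24)]
  = 0.4051 + 0.4871 + 0.5283 + 0.5185 = 1.9390 bits

Marginal of Y (column sums):
  P(Y=0) = 1/8 + 0 + 1/24 + 1/16 = 11/48
  P(Y=1) = 0 + 1/8 + 1/24 + 1/16 = 11/48
  P(Y=2) = 0 + 1/16 + 11/48 + 1/24 = 1/3
  P(Y=3) = 1/48 + 1/24 + 1/48 + 1/8 = 5/24
H(X|Y) = Σ_y P(y)·H(X|Y=y):
  Y=0: P(Y=0) = 11/48, P(X|Y=0) = (6/11, 0, 2/11, 3/11) → H(X|Y=0) = 1.4354
  Y=1: P(Y=1) = 11/48, P(X|Y=1) = (0, 6/11, 2/11, 3/11) → H(X|Y=1) = 1.4354
  Y=2: P(Y=2) = 1/3, P(X|Y=2) = (0, 3/16, 11/16, 1/8) → H(X|Y=2) = 1.1995
  Y=3: P(Y=3) = 5/24, P(X|Y=3) = (1/10, 1/5, 1/10, 3/5) → H(X|Y=3) = 1.5710
H(X|Y) = (11/48)·1.4354 + (11/48)·1.4354 + (1/3)·1.1995 + (5/24)·1.5710 = 1.3850 bits

I(X;Y) = H(X) - H(X|Y) = 1.9390 - 1.3850 = 0.5540 bits

Cross-check via I(X;Y) = H(X) + H(Y) - H(X,Y): computing H(Y) from the column sums and H(X,Y) from the 16 cells in the same way gives H(Y) = 1.9740 bits and H(X,Y) = 3.3590 bits, so
I(X;Y) = 1.9390 + 1.9740 - 3.3590 = 0.5540 bits ✓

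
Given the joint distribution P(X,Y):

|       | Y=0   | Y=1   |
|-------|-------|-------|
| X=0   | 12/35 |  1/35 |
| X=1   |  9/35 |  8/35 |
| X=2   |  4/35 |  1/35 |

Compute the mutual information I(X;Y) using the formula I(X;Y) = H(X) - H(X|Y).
0.1302 bits

I(X;Y) = H(X) - H(X|Y)

Marginal of X (row sums):
  P(X=0) = 12/35 + 1/35 = 13/35
  P(X=1) = 9/35 + 8/35 = 17/35
  P(X=2) = 4/35 + 1/35 = 1/7
H(X) = -[(13/35)·log₂(13/35) + (17/35)·log₂(17/35) + (1/7)·log₂(1/7)]
  = 0.5307 + 0.5060 + 0.4011 = 1.4378 bits

Marginal of Y (column sums):
  P(Y=0) = 12/35 + 9/35 + 4/35 = 5/7
  P(Y=1) = 1/35 + 8/35 + 1/35 = 2/7
H(X|Y) = Σ_y P(y)·H(X|Y=y):
  Y=0: P(Y=0) = 5/7, P(X|Y=0) = (12/25, 9/25, 4/25) → H(X|Y=0) = 1.4619
  Y=1: P(Y=1) = 2/7, P(X|Y=1) = (1/10, 4/5, 1/10) → H(X|Y=1) = 0.9219
H(X|Y) = (5/7)·1.4619 + (2/7)·0.9219 = 1.3076 bits

I(X;Y) = H(X) - H(X|Y) = 1.4378 - 1.3076 = 0.1302 bits

Cross-check via I(X;Y) = H(X) + H(Y) - H(X,Y): computing H(Y) from the column sums and H(X,Y) from the 6 cells in the same way gives H(Y) = 0.8631 bits and H(X,Y) = 2.1707 bits, so
I(X;Y) = 1.4378 + 0.8631 - 2.1707 = 0.1302 bits ✓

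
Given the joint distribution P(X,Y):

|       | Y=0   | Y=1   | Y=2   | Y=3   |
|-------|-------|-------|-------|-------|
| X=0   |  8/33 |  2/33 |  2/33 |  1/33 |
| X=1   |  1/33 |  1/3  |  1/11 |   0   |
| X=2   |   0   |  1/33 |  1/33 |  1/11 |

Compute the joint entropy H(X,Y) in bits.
2.7546 bits

H(X,Y) = -Σ_{x,y} P(x,y) log₂ P(x,y). Per-cell terms -P(x,y)·log₂P(x,y):
  X=0: 0.49561, 0.24511, 0.24511, 0.15286
  X=1: 0.15286, 0.52832, 0.31449, 0.00000
  X=2: 0.00000, 0.15286, 0.15286, 0.31449
  (cells with P = 0 contribute 0)
Sum of the 12 terms: H(X,Y) = 2.7546 bits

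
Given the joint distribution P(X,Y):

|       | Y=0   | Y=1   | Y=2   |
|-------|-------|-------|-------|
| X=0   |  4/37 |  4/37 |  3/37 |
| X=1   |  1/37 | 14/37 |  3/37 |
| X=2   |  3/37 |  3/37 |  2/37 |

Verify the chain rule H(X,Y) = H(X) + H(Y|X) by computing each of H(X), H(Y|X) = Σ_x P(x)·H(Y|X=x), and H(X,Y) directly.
H(X) = 1.5037 bits, H(Y|X) = 1.2646 bits, H(X,Y) = 2.7683 bits

Marginal of X (row sums):
  P(X=0) = 4/37 + 4/37 + 3/37 = 11/37
  P(X=1) = 1/37 + 14/37 + 3/37 = 18/37
  P(X=2) = 3/37 + 3/37 + 2/37 = 8/37
H(X) = -[(11/37)·log₂(11/37) + (18/37)·log₂(18/37) + (8/37)·log₂(8/37)]
  = 0.52028 + 0.50572 + 0.47772 = 1.5037 bits

H(Y|X) = Σ_x P(x)·H(Y|X=x):
  X=0: P(X=0) = 11/37, P(Y|X=0) = (4/11, 4/11, 3/11) → H(Y|X=0) = 1.57262
  X=1: P(X=1) = 18/37, P(Y|X=1) = (1/18, 7/9, 1/6) → H(Y|X=1) = 0.94449
  X=2: P(X=2) = 8/37, P(Y|X=2) = (3/8, 3/8, 1/4) → H(Y|X=2) = 1.56128
H(Y|X) = (11/37)·1.57262 + (18/37)·0.94449 + (8/37)·1.56128 = 1.2646 bits

H(X,Y) = -Σ_{x,y} P(x,y) log₂ P(x,y). Per-cell terms -P(x,y)·log₂P(x,y):
  X=0: 0.34697, 0.34697, 0.29388
  X=1: 0.14080, 0.53052, 0.29388
  X=2: 0.29388, 0.29388, 0.22754
Sum of the 9 terms: H(X,Y) = 2.7683 bits

Chain rule check:
  H(X) + H(Y|X) = 1.5037 + 1.2646 = 2.7683 bits
  H(X,Y) = 2.7683 bits
✓ Chain rule verified.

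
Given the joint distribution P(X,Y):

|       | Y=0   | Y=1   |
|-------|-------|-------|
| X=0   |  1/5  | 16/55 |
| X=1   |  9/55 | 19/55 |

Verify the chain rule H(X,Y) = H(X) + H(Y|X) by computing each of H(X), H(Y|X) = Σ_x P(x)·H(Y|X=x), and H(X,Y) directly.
H(X) = 0.9998 bits, H(Y|X) = 0.9399 bits, H(X,Y) = 1.9397 bits

Marginal of X (row sums):
  P(X=0) = 1/5 + 16/55 = 27/55
  P(X=1) = 9/55 + 19/55 = 28/55
H(X) = -[(27/55)·log₂(27/55) + (28/55)·log₂(28/55)]
  = 0.50390 + 0.49586 = 0.9998 bits

H(Y|X) = Σ_x P(x)·H(Y|X=x):
  X=0: P(X=0) = 27/55, P(Y|X=0) = (11/27, 16/27) → H(Y|X=0) = 0.97512
  X=1: P(X=1) = 28/55, P(Y|X=1) = (9/28, 19/28) → H(Y|X=1) = 0.90593
H(Y|X) = (27/55)·0.97512 + (28/55)·0.90593 = 0.9399 bits

H(X,Y) = -Σ_{x,y} P(x,y) log₂ P(x,y). Per-cell terms -P(x,y)·log₂P(x,y):
  X=0: 0.46439, 0.51821
  X=1: 0.42733, 0.52973
Sum of the 4 terms: H(X,Y) = 1.9397 bits

Chain rule check:
  H(X) + H(Y|X) = 0.9998 + 0.9399 = 1.9397 bits
  H(X,Y) = 1.9397 bits
✓ Chain rule verified.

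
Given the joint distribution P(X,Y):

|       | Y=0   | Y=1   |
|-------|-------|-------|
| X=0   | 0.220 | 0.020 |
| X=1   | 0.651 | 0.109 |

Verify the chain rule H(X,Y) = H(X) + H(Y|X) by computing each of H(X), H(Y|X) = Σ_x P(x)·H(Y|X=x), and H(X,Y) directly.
H(X) = 0.7950 bits, H(Y|X) = 0.5501 bits, H(X,Y) = 1.3451 bits

Marginal of X (row sums):
  P(X=0) = 0.220 + 0.020 = 0.240
  P(X=1) = 0.651 + 0.109 = 0.760
H(X) = -[0.240·log₂(0.240) + 0.760·log₂(0.760)]
  = 0.4941 + 0.3009 = 0.7950 bits

H(Y|X) = Σ_x P(x)·H(Y|X=x):
  X=0: P(X=0) = 0.240, P(Y|X=0) = (11/12, 1/12) → H(Y|X=0) = 0.4138
  X=1: P(X=1) = 0.760, P(Y|X=1) = (651/760, 109/760) → H(Y|X=1) = 0.5931
H(Y|X) = 0.240·0.4138 + 0.760·0.5931 = 0.5501 bits

H(X,Y) = -Σ_{x,y} P(x,y) log₂ P(x,y). Per-cell terms -P(x,y)·log₂P(x,y):
  X=0: 0.4806, 0.1129
  X=1: 0.4031, 0.3485
Sum of the 4 terms: H(X,Y) = 1.3451 bits

Chain rule check:
  H(X) + H(Y|X) = 0.7950 + 0.5501 = 1.3451 bits
  H(X,Y) = 1.3451 bits
✓ Chain rule verified.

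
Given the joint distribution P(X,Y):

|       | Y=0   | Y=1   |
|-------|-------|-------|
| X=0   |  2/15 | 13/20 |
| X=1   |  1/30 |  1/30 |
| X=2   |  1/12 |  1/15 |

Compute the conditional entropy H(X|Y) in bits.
0.8666 bits

H(X|Y) = H(X,Y) - H(Y)

H(X,Y) = -Σ_{x,y} P(x,y) log₂ P(x,y). Per-cell terms -P(x,y)·log₂P(x,y):
  X=0: 0.38759, 0.40397
  X=1: 0.16356, 0.16356
  X=2: 0.29875, 0.26046
Sum of the 6 terms: H(X,Y) = 1.6779 bits

Marginal of Y (column sums):
  P(Y=0) = 2/15 + 1/30 + 1/12 = 1/4
  P(Y=1) = 13/20 + 1/30 + 1/15 = 3/4
H(Y) = -[(1/4)·log₂(1/4) + (3/4)·log₂(3/4)]
  = 0.50000 + 0.31128 = 0.8113 bits

H(X|Y) = H(X,Y) - H(Y) = 1.6779 - 0.8113 = 0.8666 bits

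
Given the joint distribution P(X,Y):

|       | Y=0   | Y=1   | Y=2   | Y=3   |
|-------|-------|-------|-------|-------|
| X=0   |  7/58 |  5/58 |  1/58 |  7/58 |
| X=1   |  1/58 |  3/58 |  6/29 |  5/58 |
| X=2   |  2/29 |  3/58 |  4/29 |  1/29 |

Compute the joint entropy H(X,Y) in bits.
3.2881 bits

H(X,Y) = -Σ_{x,y} P(x,y) log₂ P(x,y). Per-cell terms -P(x,y)·log₂P(x,y):
  X=0: 0.3682, 0.3048, 0.1010, 0.3682
  X=1: 0.1010, 0.2210, 0.4703, 0.3048
  X=2: 0.2661, 0.2210, 0.3942, 0.1675
Sum of the 12 terms: H(X,Y) = 3.2881 bits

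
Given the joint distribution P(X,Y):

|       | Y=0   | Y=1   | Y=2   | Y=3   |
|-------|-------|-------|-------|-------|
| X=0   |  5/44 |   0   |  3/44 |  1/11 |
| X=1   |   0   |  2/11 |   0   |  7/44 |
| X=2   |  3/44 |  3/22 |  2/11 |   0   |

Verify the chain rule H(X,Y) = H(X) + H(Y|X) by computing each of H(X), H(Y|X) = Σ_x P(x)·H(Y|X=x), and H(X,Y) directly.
H(X) = 1.5706 bits, H(Y|X) = 1.3370 bits, H(X,Y) = 2.9076 bits

Marginal of X (row sums):
  P(X=0) = 5/44 + 0 + 3/44 + 1/11 = 3/11
  P(X=1) = 0 + 2/11 + 0 + 7/44 = 15/44
  P(X=2) = 3/44 + 3/22 + 2/11 + 0 = 17/44
H(X) = -[(3/11)·log₂(3/11) + (15/44)·log₂(15/44) + (17/44)·log₂(17/44)]
  = 0.51122 + 0.52928 + 0.53008 = 1.5706 bits

H(Y|X) = Σ_x P(x)·H(Y|X=x):
  X=0: P(X=0) = 3/11, P(Y|X=0) = (5/12, 0, 1/4, 1/3) → H(Y|X=0) = 1.55459
  X=1: P(X=1) = 15/44, P(Y|X=1) = (0, 8/15, 0, 7/15) → H(Y|X=1) = 0.99679
  X=2: P(X=2) = 17/44, P(Y|X=2) = (3/17, 6/17, 8/17, 0) → H(Y|X=2) = 1.48366
H(Y|X) = (3/11)·1.55459 + (15/44)·0.99679 + (17/44)·1.48366 = 1.3370 bits

H(X,Y) = -Σ_{x,y} P(x,y) log₂ P(x,y). Per-cell terms -P(x,y)·log₂P(x,y):
  X=0: 0.35653, 0.00000, 0.26417, 0.31449
  X=1: 0.00000, 0.44717, 0.00000, 0.42192
  X=2: 0.26417, 0.39197, 0.44717, 0.00000
  (cells with P = 0 contribute 0)
Sum of the 12 terms: H(X,Y) = 2.9076 bits

Chain rule check:
  H(X) + H(Y|X) = 1.5706 + 1.3370 = 2.9076 bits
  H(X,Y) = 2.9076 bits
✓ Chain rule verified.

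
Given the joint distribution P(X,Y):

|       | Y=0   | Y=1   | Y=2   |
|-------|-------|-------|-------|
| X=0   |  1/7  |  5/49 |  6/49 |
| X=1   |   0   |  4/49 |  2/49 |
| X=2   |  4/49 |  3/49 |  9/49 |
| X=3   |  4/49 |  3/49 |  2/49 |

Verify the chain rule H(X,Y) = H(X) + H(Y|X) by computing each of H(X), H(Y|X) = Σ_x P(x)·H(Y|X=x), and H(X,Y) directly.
H(X) = 1.8780 bits, H(Y|X) = 1.4344 bits, H(X,Y) = 3.3125 bits

Marginal of X (row sums):
  P(X=0) = 1/7 + 5/49 + 6/49 = 18/49
  P(X=1) = 0 + 4/49 + 2/49 = 6/49
  P(X=2) = 4/49 + 3/49 + 9/49 = 16/49
  P(X=3) = 4/49 + 3/49 + 2/49 = 9/49
H(X) = -[(18/49)·log₂(18/49) + (6/49)·log₂(6/49) + (16/49)·log₂(16/49) + (9/49)·log₂(9/49)]
  = 0.53074 + 0.37099 + 0.52725 + 0.44904 = 1.8780 bits

H(Y|X) = Σ_x P(x)·H(Y|X=x):
  X=0: P(X=0) = 18/49, P(Y|X=0) = (7/18, 5/18, 1/3) → H(Y|X=0) = 1.57154
  X=1: P(X=1) = 6/49, P(Y|X=1) = (0, 2/3, 1/3) → H(Y|X=1) = 0.91830
  X=2: P(X=2) = 16/49, P(Y|X=2) = (1/4, 3/16, 9/16) → H(Y|X=2) = 1.41974
  X=3: P(X=3) = 9/49, P(Y|X=3) = (4/9, 1/3, 2/9) → H(Y|X=3) = 1.53049
H(Y|X) = (18/49)·1.57154 + (6/49)·0.91830 + (16/49)·1.41974 + (9/49)·1.53049 = 1.4344 bits

H(X,Y) = -Σ_{x,y} P(x,y) log₂ P(x,y). Per-cell terms -P(x,y)·log₂P(x,y):
  X=0: 0.40105, 0.33600, 0.37099
  X=1: 0.00000, 0.29508, 0.18836
  X=2: 0.29508, 0.24672, 0.44904
  X=3: 0.29508, 0.24672, 0.18836
  (cells with P = 0 contribute 0)
Sum of the 12 terms: H(X,Y) = 3.3125 bits

Chain rule check:
  H(X) + H(Y|X) = 1.8780 + 1.4344 = 3.3124 bits
  H(X,Y) = 3.3125 bits
✓ Chain rule verified (Δ = 0.0001 is 4-dp rounding noise: each of the three values was rounded independently).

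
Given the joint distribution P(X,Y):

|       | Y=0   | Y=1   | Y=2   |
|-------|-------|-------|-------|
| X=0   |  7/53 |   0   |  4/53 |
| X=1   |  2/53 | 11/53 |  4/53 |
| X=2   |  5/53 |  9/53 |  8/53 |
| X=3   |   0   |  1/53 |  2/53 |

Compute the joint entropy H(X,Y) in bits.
3.0516 bits

H(X,Y) = -Σ_{x,y} P(x,y) log₂ P(x,y). Per-cell terms -P(x,y)·log₂P(x,y):
  X=0: 0.38574, 0.00000, 0.28135
  X=1: 0.17841, 0.47082, 0.28135
  X=2: 0.32132, 0.43438, 0.41176
  X=3: 0.00000, 0.10807, 0.17841
  (cells with P = 0 contribute 0)
Sum of the 12 terms: H(X,Y) = 3.0516 bits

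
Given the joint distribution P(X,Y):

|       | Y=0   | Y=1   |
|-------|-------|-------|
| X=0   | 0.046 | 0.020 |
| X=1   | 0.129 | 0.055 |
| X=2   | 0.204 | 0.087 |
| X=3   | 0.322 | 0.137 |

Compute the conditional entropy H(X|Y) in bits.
1.7421 bits

H(X|Y) = H(X,Y) - H(Y)

H(X,Y) = -Σ_{x,y} P(x,y) log₂ P(x,y). Per-cell terms -P(x,y)·log₂P(x,y):
  X=0: 0.2043422, 0.1128771
  X=1: 0.3811379, 0.2301434
  X=2: 0.4678452, 0.3064871
  X=3: 0.5264273, 0.3928821
Sum of the 8 terms: H(X,Y) = 2.622142 bits

Marginal of Y (column sums):
  P(Y=0) = 0.046 + 0.129 + 0.204 + 0.322 = 0.701
  P(Y=1) = 0.020 + 0.055 + 0.087 + 0.137 = 0.299
H(Y) = -[0.701·log₂(0.701) + 0.299·log₂(0.299)]
  = 0.3592721 + 0.5207930 = 0.880065 bits

H(X|Y) = H(X,Y) - H(Y) = 2.622142 - 0.880065 = 1.7421 bits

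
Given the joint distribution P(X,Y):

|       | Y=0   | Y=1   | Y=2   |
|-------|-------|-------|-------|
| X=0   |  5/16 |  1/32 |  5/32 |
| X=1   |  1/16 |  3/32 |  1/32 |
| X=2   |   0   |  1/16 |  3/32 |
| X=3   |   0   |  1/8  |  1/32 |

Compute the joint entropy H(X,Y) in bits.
2.9269 bits

H(X,Y) = -Σ_{x,y} P(x,y) log₂ P(x,y). Per-cell terms -P(x,y)·log₂P(x,y):
  X=0: 0.52440, 0.15625, 0.41845
  X=1: 0.25000, 0.32016, 0.15625
  X=2: 0.00000, 0.25000, 0.32016
  X=3: 0.00000, 0.37500, 0.15625
  (cells with P = 0 contribute 0)
Sum of the 12 terms: H(X,Y) = 2.9269 bits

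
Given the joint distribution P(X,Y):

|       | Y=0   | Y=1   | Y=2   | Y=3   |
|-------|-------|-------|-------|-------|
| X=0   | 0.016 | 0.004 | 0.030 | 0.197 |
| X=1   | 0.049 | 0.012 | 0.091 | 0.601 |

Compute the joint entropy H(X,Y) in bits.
1.7867 bits

H(X,Y) = -Σ_{x,y} P(x,y) log₂ P(x,y). Per-cell terms -P(x,y)·log₂P(x,y):
  X=0: 0.09545, 0.03186, 0.15177, 0.46172
  X=1: 0.21320, 0.07657, 0.31468, 0.44147
Sum of the 8 terms: H(X,Y) = 1.7867 bits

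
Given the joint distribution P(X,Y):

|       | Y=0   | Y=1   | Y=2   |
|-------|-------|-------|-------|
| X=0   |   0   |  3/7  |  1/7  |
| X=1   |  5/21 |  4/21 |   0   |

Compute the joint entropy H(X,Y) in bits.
1.8736 bits

H(X,Y) = -Σ_{x,y} P(x,y) log₂ P(x,y). Per-cell terms -P(x,y)·log₂P(x,y):
  X=0: 0.0000, 0.5239, 0.4011
  X=1: 0.4929, 0.4557, 0.0000
  (cells with P = 0 contribute 0)
Sum of the 6 terms: H(X,Y) = 1.8736 bits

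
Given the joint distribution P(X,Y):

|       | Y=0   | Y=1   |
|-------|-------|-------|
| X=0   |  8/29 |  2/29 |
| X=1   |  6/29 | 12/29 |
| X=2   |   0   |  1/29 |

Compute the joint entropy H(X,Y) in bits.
1.9432 bits

H(X,Y) = -Σ_{x,y} P(x,y) log₂ P(x,y). Per-cell terms -P(x,y)·log₂P(x,y):
  X=0: 0.5125, 0.2661
  X=1: 0.4703, 0.5268
  X=2: 0.0000, 0.1675
  (cells with P = 0 contribute 0)
Sum of the 6 terms: H(X,Y) = 1.9432 bits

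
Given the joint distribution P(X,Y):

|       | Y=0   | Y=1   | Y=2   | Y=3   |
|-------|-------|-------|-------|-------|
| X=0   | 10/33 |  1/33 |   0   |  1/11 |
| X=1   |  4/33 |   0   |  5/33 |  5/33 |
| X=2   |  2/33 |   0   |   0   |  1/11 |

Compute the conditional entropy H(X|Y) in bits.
1.1429 bits

H(X|Y) = H(X,Y) - H(Y)

H(X,Y) = -Σ_{x,y} P(x,y) log₂ P(x,y). Per-cell terms -P(x,y)·log₂P(x,y):
  X=0: 0.52196, 0.15286, 0.00000, 0.31449
  X=1: 0.36902, 0.00000, 0.41249, 0.41249
  X=2: 0.24511, 0.00000, 0.00000, 0.31449
  (cells with P = 0 contribute 0)
Sum of the 12 terms: H(X,Y) = 2.7429 bits

Marginal of Y (column sums):
  P(Y=0) = 10/33 + 4/33 + 2/33 = 16/33
  P(Y=1) = 1/33 + 0 + 0 = 1/33
  P(Y=2) = 0 + 5/33 + 0 = 5/33
  P(Y=3) = 1/11 + 5/33 + 1/11 = 1/3
H(Y) = -[(16/33)·log₂(16/33) + (1/33)·log₂(1/33) + (5/33)·log₂(5/33) + (1/3)·log₂(1/3)]
  = 0.50637 + 0.15286 + 0.41249 + 0.52832 = 1.6000 bits

H(X|Y) = H(X,Y) - H(Y) = 2.7429 - 1.6000 = 1.1429 bits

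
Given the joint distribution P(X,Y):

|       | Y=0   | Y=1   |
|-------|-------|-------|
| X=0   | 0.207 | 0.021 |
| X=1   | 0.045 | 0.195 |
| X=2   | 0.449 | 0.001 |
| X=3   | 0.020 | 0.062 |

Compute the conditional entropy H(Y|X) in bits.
0.3442 bits

H(Y|X) = H(X,Y) - H(X)

H(X,Y) = -Σ_{x,y} P(x,y) log₂ P(x,y). Per-cell terms -P(x,y)·log₂P(x,y):
  X=0: 0.4704, 0.1170
  X=1: 0.2013, 0.4599
  X=2: 0.5187, 0.0100
  X=3: 0.1129, 0.2487
Sum of the 8 terms: H(X,Y) = 2.1389 bits

Marginal of X (row sums):
  P(X=0) = 0.207 + 0.021 = 0.228
  P(X=1) = 0.045 + 0.195 = 0.240
  P(X=2) = 0.449 + 0.001 = 0.450
  P(X=3) = 0.020 + 0.062 = 0.082
H(X) = -[0.228·log₂(0.228) + 0.240·log₂(0.240) + 0.450·log₂(0.450) + 0.082·log₂(0.082)]
  = 0.4863 + 0.4941 + 0.5184 + 0.2959 = 1.7947 bits

H(Y|X) = H(X,Y) - H(X) = 2.1389 - 1.7947 = 0.3442 bits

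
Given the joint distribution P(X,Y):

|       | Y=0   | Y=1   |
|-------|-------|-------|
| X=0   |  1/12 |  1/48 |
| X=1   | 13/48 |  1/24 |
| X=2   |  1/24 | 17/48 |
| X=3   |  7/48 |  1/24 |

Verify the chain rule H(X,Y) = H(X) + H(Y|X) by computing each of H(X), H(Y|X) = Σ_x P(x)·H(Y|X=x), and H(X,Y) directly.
H(X) = 1.8464 bits, H(Y|X) = 0.5877 bits, H(X,Y) = 2.4340 bits

Marginal of X (row sums):
  P(X=0) = 1/12 + 1/48 = 5/48
  P(X=1) = 13/48 + 1/24 = 5/16
  P(X=2) = 1/24 + 17/48 = 19/48
  P(X=3) = 7/48 + 1/24 = 3/16
H(X) = -[(5/48)·log₂(5/48) + (5/16)·log₂(5/16) + (19/48)·log₂(19/48) + (3/16)·log₂(3/16)]
  = 0.33990 + 0.52440 + 0.52924 + 0.45282 = 1.8464 bits

H(Y|X) = Σ_x P(x)·H(Y|X=x):
  X=0: P(X=0) = 5/48, P(Y|X=0) = (4/5, 1/5) → H(Y|X=0) = 0.72193
  X=1: P(X=1) = 5/16, P(Y|X=1) = (13/15, 2/15) → H(Y|X=1) = 0.56651
  X=2: P(X=2) = 19/48, P(Y|X=2) = (2/19, 17/19) → H(Y|X=2) = 0.48546
  X=3: P(X=3) = 3/16, P(Y|X=3) = (7/9, 2/9) → H(Y|X=3) = 0.76420
H(Y|X) = (5/48)·0.72193 + (5/16)·0.56651 + (19/48)·0.48546 + (3/16)·0.76420 = 0.5877 bits

H(X,Y) = -Σ_{x,y} P(x,y) log₂ P(x,y). Per-cell terms -P(x,y)·log₂P(x,y):
  X=0: 0.29875, 0.11635
  X=1: 0.51039, 0.19104
  X=2: 0.19104, 0.53036
  X=3: 0.40507, 0.19104
Sum of the 8 terms: H(X,Y) = 2.4340 bits

Chain rule check:
  H(X) + H(Y|X) = 1.8464 + 0.5877 = 2.4341 bits
  H(X,Y) = 2.4340 bits
✓ Chain rule verified (Δ = 0.0001 is 4-dp rounding noise: each of the three values was rounded independently).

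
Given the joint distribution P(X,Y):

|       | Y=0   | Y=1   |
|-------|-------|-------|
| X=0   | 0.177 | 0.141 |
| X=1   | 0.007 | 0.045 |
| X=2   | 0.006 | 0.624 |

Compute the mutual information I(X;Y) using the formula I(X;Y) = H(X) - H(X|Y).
0.3079 bits

I(X;Y) = H(X) - H(X|Y)

Marginal of X (row sums):
  P(X=0) = 0.177 + 0.141 = 0.318
  P(X=1) = 0.007 + 0.045 = 0.052
  P(X=2) = 0.006 + 0.624 = 0.630
H(X) = -[0.318·log₂(0.318) + 0.052·log₂(0.052) + 0.630·log₂(0.630)]
  = 0.52562 + 0.22180 + 0.41994 = 1.1674 bits

Marginal of Y (column sums):
  P(Y=0) = 0.177 + 0.007 + 0.006 = 0.190
  P(Y=1) = 0.141 + 0.045 + 0.624 = 0.810
H(X|Y) = Σ_y P(y)·H(X|Y=y):
  Y=0: P(Y=0) = 0.190, P(X|Y=0) = (177/190, 7/190, 3/95) → H(X|Y=0) = 0.42813
  Y=1: P(Y=1) = 0.810, P(X|Y=1) = (47/270, 1/18, 104/135) → H(X|Y=1) = 0.96067
H(X|Y) = 0.190·0.42813 + 0.810·0.96067 = 0.8595 bits

I(X;Y) = H(X) - H(X|Y) = 1.1674 - 0.8595 = 0.3079 bits

Cross-check via I(X;Y) = H(X) + H(Y) - H(X,Y): computing H(Y) from the column sums and H(X,Y) from the 6 cells in the same way gives H(Y) = 0.7015 bits and H(X,Y) = 1.5610 bits, so
I(X;Y) = 1.1674 + 0.7015 - 1.5610 = 0.3079 bits ✓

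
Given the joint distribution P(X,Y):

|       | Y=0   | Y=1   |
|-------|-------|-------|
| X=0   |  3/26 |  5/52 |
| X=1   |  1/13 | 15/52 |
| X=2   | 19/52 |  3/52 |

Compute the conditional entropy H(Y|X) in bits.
0.7247 bits

H(Y|X) = H(X,Y) - H(X)

H(X,Y) = -Σ_{x,y} P(x,y) log₂ P(x,y). Per-cell terms -P(x,y)·log₂P(x,y):
  X=0: 0.3595, 0.3249
  X=1: 0.2846, 0.5174
  X=2: 0.5307, 0.2374
Sum of the 6 terms: H(X,Y) = 2.2545 bits

Marginal of X (row sums):
  P(X=0) = 3/26 + 5/52 = 11/52
  P(X=1) = 1/13 + 15/52 = 19/52
  P(X=2) = 19/52 + 3/52 = 11/26
H(X) = -[(11/52)·log₂(11/52) + (19/52)·log₂(19/52) + (11/26)·log₂(11/26)]
  = 0.4741 + 0.5307 + 0.5250 = 1.5298 bits

H(Y|X) = H(X,Y) - H(X) = 2.2545 - 1.5298 = 0.7247 bits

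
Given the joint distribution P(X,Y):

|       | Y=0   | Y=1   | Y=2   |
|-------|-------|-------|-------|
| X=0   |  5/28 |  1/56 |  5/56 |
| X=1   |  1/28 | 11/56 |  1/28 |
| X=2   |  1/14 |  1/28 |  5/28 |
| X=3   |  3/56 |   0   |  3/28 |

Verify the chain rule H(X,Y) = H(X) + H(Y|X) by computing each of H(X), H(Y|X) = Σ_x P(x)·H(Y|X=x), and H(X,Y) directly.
H(X) = 1.9657 bits, H(Y|X) = 1.1565 bits, H(X,Y) = 3.1222 bits

Marginal of X (row sums):
  P(X=0) = 5/28 + 1/56 + 5/56 = 2/7
  P(X=1) = 1/28 + 11/56 + 1/28 = 15/56
  P(X=2) = 1/14 + 1/28 + 5/28 = 2/7
  P(X=3) = 3/56 + 0 + 3/28 = 9/56
H(X) = -[(2/7)·log₂(2/7) + (15/56)·log₂(15/56) + (2/7)·log₂(2/7) + (9/56)·log₂(9/56)]
  = 0.51639 + 0.50905 + 0.51639 + 0.42387 = 1.9657 bits

H(Y|X) = Σ_x P(x)·H(Y|X=x):
  X=0: P(X=0) = 2/7, P(Y|X=0) = (5/8, 1/16, 5/16) → H(Y|X=0) = 1.19819
  X=1: P(X=1) = 15/56, P(Y|X=1) = (2/15, 11/15, 2/15) → H(Y|X=1) = 1.10331
  X=2: P(X=2) = 2/7, P(Y|X=2) = (1/4, 1/8, 5/8) → H(Y|X=2) = 1.29879
  X=3: P(X=3) = 9/56, P(Y|X=3) = (1/3, 0, 2/3) → H(Y|X=3) = 0.91830
H(Y|X) = (2/7)·1.19819 + (15/56)·1.10331 + (2/7)·1.29879 + (9/56)·0.91830 = 1.1565 bits

H(X,Y) = -Σ_{x,y} P(x,y) log₂ P(x,y). Per-cell terms -P(x,y)·log₂P(x,y):
  X=0: 0.44383, 0.10370, 0.31120
  X=1: 0.17169, 0.46120, 0.17169
  X=2: 0.27195, 0.17169, 0.44383
  X=3: 0.22620, 0.00000, 0.34526
  (cells with P = 0 contribute 0)
Sum of the 12 terms: H(X,Y) = 3.1222 bits

Chain rule check:
  H(X) + H(Y|X) = 1.9657 + 1.1565 = 3.1222 bits
  H(X,Y) = 3.1222 bits
✓ Chain rule verified.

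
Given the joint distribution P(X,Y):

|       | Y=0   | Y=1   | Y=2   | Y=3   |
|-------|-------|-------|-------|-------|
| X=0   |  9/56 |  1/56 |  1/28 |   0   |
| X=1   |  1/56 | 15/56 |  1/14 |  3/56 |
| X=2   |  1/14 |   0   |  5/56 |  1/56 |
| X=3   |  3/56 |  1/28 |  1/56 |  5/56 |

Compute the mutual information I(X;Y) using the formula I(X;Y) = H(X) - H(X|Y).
0.5472 bits

I(X;Y) = H(X) - H(X|Y)

Marginal of X (row sums):
  P(X=0) = 9/56 + 1/56 + 1/28 + 0 = 3/14
  P(X=1) = 1/56 + 15/56 + 1/14 + 3/56 = 23/56
  P(X=2) = 1/14 + 0 + 5/56 + 1/56 = 5/28
  P(X=3) = 3/56 + 1/28 + 1/56 + 5/56 = 11/56
H(X) = -[(3/14)·log₂(3/14) + (23/56)·log₂(23/56) + (5/28)·log₂(5/28) + (11/56)·log₂(11/56)]
  = 0.4762 + 0.5273 + 0.4438 + 0.4612 = 1.9085 bits

Marginal of Y (column sums):
  P(Y=0) = 9/56 + 1/56 + 1/14 + 3/56 = 17/56
  P(Y=1) = 1/56 + 15/56 + 0 + 1/28 = 9/28
  P(Y=2) = 1/28 + 1/14 + 5/56 + 1/56 = 3/14
  P(Y=3) = 0 + 3/56 + 1/56 + 5/56 = 9/56
H(X|Y) = Σ_y P(y)·H(X|Y=y):
  Y=0: P(Y=0) = 17/56, P(X|Y=0) = (9/17, 1/17, 4/17, 3/17) → H(X|Y=0) = 1.6590
  Y=1: P(Y=1) = 9/28, P(X|Y=1) = (1/18, 5/6, 0, 1/9) → H(X|Y=1) = 0.8031
  Y=2: P(Y=2) = 3/14, P(X|Y=2) = (1/6, 1/3, 5/12, 1/12) → H(X|Y=2) = 1.7842
  Y=3: P(Y=3) = 9/56, P(X|Y=3) = (0, 1/3, 1/9, 5/9) → H(X|Y=3) = 1.3516
H(X|Y) = (17/56)·1.6590 + (9/28)·0.8031 + (3/14)·1.7842 + (9/56)·1.3516 = 1.3613 bits

I(X;Y) = H(X) - H(X|Y) = 1.9085 - 1.3613 = 0.5472 bits

Cross-check via I(X;Y) = H(X) + H(Y) - H(X,Y): computing H(Y) from the column sums and H(X,Y) from the 16 cells in the same way gives H(Y) = 1.9485 bits and H(X,Y) = 3.3098 bits, so
I(X;Y) = 1.9085 + 1.9485 - 3.3098 = 0.5472 bits ✓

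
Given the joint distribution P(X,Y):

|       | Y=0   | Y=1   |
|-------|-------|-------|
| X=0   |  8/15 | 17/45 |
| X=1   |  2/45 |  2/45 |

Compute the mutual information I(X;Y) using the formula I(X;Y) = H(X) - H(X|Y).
0.0017 bits

I(X;Y) = H(X) - H(X|Y)

Marginal of X (row sums):
  P(X=0) = 8/15 + 17/45 = 41/45
  P(X=1) = 2/45 + 2/45 = 4/45
H(X) = -[(41/45)·log₂(41/45) + (4/45)·log₂(4/45)]
  = 0.12236 + 0.31039 = 0.43275 bits

Marginal of Y (column sums):
  P(Y=0) = 8/15 + 2/45 = 26/45
  P(Y=1) = 17/45 + 2/45 = 19/45
H(X|Y) = Σ_y P(y)·H(X|Y=y):
  Y=0: P(Y=0) = 26/45, P(X|Y=0) = (12/13, 1/13) → H(X|Y=0) = 0.39124
  Y=1: P(Y=1) = 19/45, P(X|Y=1) = (17/19, 2/19) → H(X|Y=1) = 0.48546
H(X|Y) = (26/45)·0.39124 + (19/45)·0.48546 = 0.43102 bits

I(X;Y) = H(X) - H(X|Y) = 0.43275 - 0.43102 = 0.0017 bits

Cross-check via I(X;Y) = H(X) + H(Y) - H(X,Y): computing H(Y) from the column sums and H(X,Y) from the 4 cells in the same way gives H(Y) = 0.98247 bits and H(X,Y) = 1.41350 bits, so
I(X;Y) = 0.43275 + 0.98247 - 1.41350 = 0.0017 bits ✓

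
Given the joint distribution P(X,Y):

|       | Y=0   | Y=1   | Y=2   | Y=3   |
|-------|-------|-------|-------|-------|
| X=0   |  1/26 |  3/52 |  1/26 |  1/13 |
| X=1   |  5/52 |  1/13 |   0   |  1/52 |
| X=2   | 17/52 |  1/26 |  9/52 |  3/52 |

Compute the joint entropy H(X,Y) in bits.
2.9863 bits

H(X,Y) = -Σ_{x,y} P(x,y) log₂ P(x,y). Per-cell terms -P(x,y)·log₂P(x,y):
  X=0: 0.18079, 0.23743, 0.18079, 0.28465
  X=1: 0.32486, 0.28465, 0.00000, 0.10962
  X=2: 0.52732, 0.18079, 0.43797, 0.23743
  (cells with P = 0 contribute 0)
Sum of the 12 terms: H(X,Y) = 2.9863 bits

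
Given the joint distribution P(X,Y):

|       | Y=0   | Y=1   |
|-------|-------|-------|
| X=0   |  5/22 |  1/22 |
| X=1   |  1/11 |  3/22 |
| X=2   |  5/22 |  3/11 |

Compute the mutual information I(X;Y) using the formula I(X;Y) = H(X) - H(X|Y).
0.0991 bits

I(X;Y) = H(X) - H(X|Y)

Marginal of X (row sums):
  P(X=0) = 5/22 + 1/22 = 3/11
  P(X=1) = 1/11 + 3/22 = 5/22
  P(X=2) = 5/22 + 3/11 = 1/2
H(X) = -[(3/11)·log₂(3/11) + (5/22)·log₂(5/22) + (1/2)·log₂(1/2)]
  = 0.51122 + 0.48580 + 0.50000 = 1.49702 bits

Marginal of Y (column sums):
  P(Y=0) = 5/22 + 1/11 + 5/22 = 6/11
  P(Y=1) = 1/22 + 3/22 + 3/11 = 5/11
H(X|Y) = Σ_y P(y)·H(X|Y=y):
  Y=0: P(Y=0) = 6/11, P(X|Y=0) = (5/12, 1/6, 5/12) → H(X|Y=0) = 1.48336
  Y=1: P(Y=1) = 5/11, P(X|Y=1) = (1/10, 3/10, 3/5) → H(X|Y=1) = 1.29546
H(X|Y) = (6/11)·1.48336 + (5/11)·1.29546 = 1.39795 bits

I(X;Y) = H(X) - H(X|Y) = 1.49702 - 1.39795 = 0.0991 bits

Cross-check via I(X;Y) = H(X) + H(Y) - H(X,Y): computing H(Y) from the column sums and H(X,Y) from the 6 cells in the same way gives H(Y) = 0.99403 bits and H(X,Y) = 2.39198 bits, so
I(X;Y) = 1.49702 + 0.99403 - 2.39198 = 0.0991 bits ✓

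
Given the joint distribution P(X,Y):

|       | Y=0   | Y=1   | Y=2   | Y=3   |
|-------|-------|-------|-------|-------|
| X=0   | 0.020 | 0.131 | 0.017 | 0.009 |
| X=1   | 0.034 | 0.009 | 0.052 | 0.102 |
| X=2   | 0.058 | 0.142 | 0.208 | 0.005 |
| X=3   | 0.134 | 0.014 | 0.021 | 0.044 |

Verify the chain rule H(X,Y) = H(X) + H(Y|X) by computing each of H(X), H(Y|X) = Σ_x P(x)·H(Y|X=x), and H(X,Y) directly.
H(X) = 1.9060 bits, H(Y|X) = 1.4745 bits, H(X,Y) = 3.3805 bits

Marginal of X (row sums):
  P(X=0) = 0.020 + 0.131 + 0.017 + 0.009 = 0.177
  P(X=1) = 0.034 + 0.009 + 0.052 + 0.102 = 0.197
  P(X=2) = 0.058 + 0.142 + 0.208 + 0.005 = 0.413
  P(X=3) = 0.134 + 0.014 + 0.021 + 0.044 = 0.213
H(X) = -[0.177·log₂(0.177) + 0.197·log₂(0.197) + 0.413·log₂(0.413) + 0.213·log₂(0.213)]
  = 0.44218 + 0.46172 + 0.52690 + 0.47522 = 1.9060 bits

H(Y|X) = Σ_x P(x)·H(Y|X=x):
  X=0: P(X=0) = 0.177, P(Y|X=0) = (20/177, 131/177, 17/177, 3/59) → H(Y|X=0) = 1.21996
  X=1: P(X=1) = 0.197, P(Y|X=1) = (34/197, 9/197, 52/197, 102/197) → H(Y|X=1) = 1.63975
  X=2: P(X=2) = 0.413, P(Y|X=2) = (58/413, 142/413, 208/413, 5/413) → H(Y|X=2) = 1.50276
  X=3: P(X=3) = 0.213, P(Y|X=3) = (134/213, 14/213, 7/71, 44/213) → H(Y|X=3) = 1.47831
H(Y|X) = 0.177·1.21996 + 0.197·1.63975 + 0.413·1.50276 + 0.213·1.47831 = 1.4745 bits

H(X,Y) = -Σ_{x,y} P(x,y) log₂ P(x,y). Per-cell terms -P(x,y)·log₂P(x,y):
  X=0: 0.11288, 0.38414, 0.09993, 0.06116
  X=1: 0.16586, 0.06116, 0.22180, 0.33592
  X=2: 0.23825, 0.39988, 0.47119, 0.03822
  X=3: 0.38856, 0.08622, 0.11704, 0.19828
Sum of the 16 terms: H(X,Y) = 3.3805 bits

Chain rule check:
  H(X) + H(Y|X) = 1.9060 + 1.4745 = 3.3805 bits
  H(X,Y) = 3.3805 bits
✓ Chain rule verified.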